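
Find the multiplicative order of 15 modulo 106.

13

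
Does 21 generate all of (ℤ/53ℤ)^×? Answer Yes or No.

Yes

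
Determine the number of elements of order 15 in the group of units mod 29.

φ(29) = 29 − 1 = 28 = 2^2 · 7.
In a cyclic group of order 28, there are φ(d) elements of order d for each divisor d of 28, and zero for non-divisors.
15 does not divide 28, so no element of (Z/29Z)^× has order 15.

0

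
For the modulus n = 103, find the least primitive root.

5

φ(103) = 103 − 1 = 102 = 2 · 3 · 17.
Test candidates g = 2, 3, … against the prime factors q ∈ {2, 3, 17} of φ(103): g is a generator iff g^(102/q) ≢ 1 for every such q.
g = 2: 2^51 ≡ 1 — hits 1, so not a primitive root.
g = 3: 3^51 ≡ 102; 3^34 ≡ 1 — hits 1, so not a primitive root.
g = 4: 4^51 ≡ 1 — hits 1, so not a primitive root.
g = 5: 5^51 ≡ 102; 5^34 ≡ 56; 5^6 ≡ 72 — none is 1, so 5 is a primitive root.
The smallest primitive root modulo 103 is 5.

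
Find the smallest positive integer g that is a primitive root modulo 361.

φ(361) = φ(19^2) = 19·(19−1) = 342 = 2 · 3^2 · 19.
Test candidates g = 2, 3, … against the prime factors q ∈ {2, 3, 19} of φ(361): g is a generator iff g^(342/q) ≢ 1 for every such q.
g = 2: 2^171 ≡ 360; 2^114 ≡ 292; 2^18 ≡ 58 — none is 1, so 2 is a primitive root.
So 2 is the smallest generator of (Z/361Z)^×.

2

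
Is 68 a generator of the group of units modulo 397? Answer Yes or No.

No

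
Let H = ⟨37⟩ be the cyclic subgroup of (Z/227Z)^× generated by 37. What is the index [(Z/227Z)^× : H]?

1

The order of 37 must divide φ(227) = 227 − 1 = 226 = 2 · 113.
Divisors of 226: 1, 2, 113, 226.
Compute 37^d (mod 227) for the divisors d until we hit 1:
37^1 ≡ 37 (mod 227)
37^2 ≡ 7 (mod 227)
37^113 ≡ 226 (mod 227)
37^226 ≡ 1 (mod 227) ✓
The order of 37 is 226, so the subgroup it generates has 226 elements.
Index = |(Z/227Z)^×| / |⟨37⟩| = 226 / 226 = 1.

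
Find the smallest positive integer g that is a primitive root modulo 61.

2

φ(61) = 61 − 1 = 60 = 2^2 · 3 · 5.
Test candidates g = 2, 3, … against the prime factors q ∈ {2, 3, 5} of φ(61): g is a generator iff g^(60/q) ≢ 1 for every such q.
g = 2: 2^30 ≡ 60; 2^20 ≡ 47; 2^12 ≡ 9 — none is 1, so 2 is a primitive root.
Hence the least primitive root of 61 is 2.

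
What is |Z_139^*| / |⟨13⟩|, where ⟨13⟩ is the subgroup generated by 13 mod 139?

2

Since 13 ∈ (Z/139Z)^×, its order divides φ(139) = 139 − 1 = 138 = 2 · 3 · 23.
Divisors of 138: 1, 2, 3, 6, 23, 46, 69, 138.
Compute 13^d (mod 139) for the divisors d until we hit 1:
13^1 ≡ 13 (mod 139)
13^2 ≡ 30 (mod 139)
13^3 ≡ 112 (mod 139)
13^6 ≡ 34 (mod 139)
13^23 ≡ 42 (mod 139)
13^46 ≡ 96 (mod 139)
13^69 ≡ 1 (mod 139) ✓
So ord_139(13) = 69, hence |⟨13⟩| = 69.
[(Z/139Z)^× : ⟨13⟩] = 138/69 = 2.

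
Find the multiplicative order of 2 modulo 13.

12

Since 2 ∈ (Z/13Z)^×, its order divides φ(13) = 13 − 1 = 12 = 2^2 · 3.
Divisors of 12: 1, 2, 3, 4, 6, 12.
Evaluate successive powers at the divisors of 12:
2^1 ≡ 2 (mod 13)
2^2 ≡ 4 (mod 13)
2^3 ≡ 8 (mod 13)
2^4 ≡ 3 (mod 13)
2^6 ≡ 12 (mod 13)
2^12 ≡ 1 (mod 13) ✓
So ord_13(2) = 12.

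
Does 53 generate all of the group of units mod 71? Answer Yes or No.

Yes

φ(71) = 71 − 1 = 70 = 2 · 5 · 7.
53 is a primitive root mod 71 iff 53^(φ(71)/q) ≢ 1 for every prime q | φ(71), i.e. q ∈ {2, 5, 7}.
53^35 ≡ 70 (mod 71)  [q = 2: ≢ 1 ✓]
53^14 ≡ 57 (mod 71)  [q = 5: ≢ 1 ✓]
53^10 ≡ 37 (mod 71)  [q = 7: ≢ 1 ✓]
None equal 1, so ord_71(53) = 70: 53 is a primitive root.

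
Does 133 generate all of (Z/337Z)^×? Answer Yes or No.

No

φ(337) = 337 − 1 = 336 = 2^4 · 3 · 7.
133 is a primitive root mod 337 iff 133^(φ(337)/q) ≢ 1 for every prime q | φ(337), i.e. q ∈ {2, 3, 7}.
133^168 ≡ 336 (mod 337)  [q = 2: ≢ 1 ✓]
133^112 ≡ 128 (mod 337)  [q = 3: ≢ 1 ✓]
133^48 ≡ 1 (mod 337)  [q = 7: ≡ 1 ✗]
Since 133^48 ≡ 1, the order of 133 divides 48 < 336, so 133 is not a primitive root.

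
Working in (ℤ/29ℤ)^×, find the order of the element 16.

7

By Lagrange's theorem, ord_29(16) divides φ(29) = 29 − 1 = 28 = 2^2 · 7.
Divisors of 28: 1, 2, 4, 7, 14, 28.
Compute 16^d (mod 29) for the divisors d until we hit 1:
16^1 ≡ 16
16^2 ≡ 24
16^4 ≡ 25
16^7 ≡ 1
Therefore the multiplicative order of 16 modulo 29 is 7.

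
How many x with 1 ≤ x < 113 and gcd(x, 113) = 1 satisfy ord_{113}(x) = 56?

φ(113) = 113 − 1 = 112 = 2^4 · 7.
Since (Z/113Z)^× is cyclic of order 112, the number of elements of order d is φ(d) when d | 112 and 0 otherwise.
56 = 2^3 · 7 divides 112, and φ(56) = 24.

24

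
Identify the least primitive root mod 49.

3

φ(49) = φ(7^2) = 7·(7−1) = 42 = 2 · 3 · 7.
Test candidates g = 2, 3, … against the prime factors q ∈ {2, 3, 7} of φ(49): g is a generator iff g^(42/q) ≢ 1 for every such q.
g = 2: 2^21 ≡ 1 — hits 1, so not a primitive root.
g = 3: 3^21 ≡ 48; 3^14 ≡ 30; 3^6 ≡ 43 — none is 1, so 3 is a primitive root.
So 3 is the smallest generator of (Z/49Z)^×.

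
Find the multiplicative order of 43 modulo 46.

22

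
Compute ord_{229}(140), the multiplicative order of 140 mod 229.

12

By Lagrange's theorem, ord_229(140) divides φ(229) = 229 − 1 = 228 = 2^2 · 3 · 19.
Divisors of 228: 1, 2, 3, 4, 6, 12, 19, 38, 57, 76, 114, 228.
Compute 140^d (mod 229) for the divisors d until we hit 1:
140^1 ≡ 140 (mod 229)
140^2 ≡ 135 (mod 229)
140^3 ≡ 122 (mod 229)
140^4 ≡ 134 (mod 229)
140^6 ≡ 228 (mod 229)
140^12 ≡ 1 (mod 229) ✓
Therefore the multiplicative order of 140 modulo 229 is 12.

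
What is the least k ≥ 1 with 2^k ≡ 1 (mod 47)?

By Lagrange's theorem, ord_47(2) divides φ(47) = 47 − 1 = 46 = 2 · 23.
Divisors of 46: 1, 2, 23, 46.
Test each divisor d:
2^1 ≡ 2 (mod 47)
2^2 ≡ 4 (mod 47)
2^23 ≡ 1 (mod 47) ✓
So ord_47(2) = 23.

23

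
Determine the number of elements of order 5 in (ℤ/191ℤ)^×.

φ(191) = 191 − 1 = 190 = 2 · 5 · 19.
(Z/191Z)^× is cyclic (|G| = 190); a cyclic group of order m has exactly φ(d) elements of each order d | m, and none otherwise.
5 | 190, and φ(5) = 5 − 1 = 4.

4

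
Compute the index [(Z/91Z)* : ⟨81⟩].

24

The order of 81 must divide φ(91) = φ(7·13) = (7−1)·(13−1) = 6·12 = 72 = 2^3 · 3^2.
Divisors of 72: 1, 2, 3, 4, 6, 8, 9, 12, 18, 24, 36, 72.
Evaluate successive powers at the divisors of 72:
81^1 ≡ 81 (mod 91)
81^2 ≡ 9 (mod 91)
81^3 ≡ 1 (mod 91) ✓
The order of 81 is 3, so the subgroup it generates has 3 elements.
The index is φ(91) / ord(81) = 72 / 3 = 24.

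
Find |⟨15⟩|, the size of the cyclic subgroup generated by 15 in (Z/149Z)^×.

By Lagrange's theorem, ord_149(15) divides φ(149) = 149 − 1 = 148 = 2^2 · 37.
Divisors of 148: 1, 2, 4, 37, 74, 148.
Test each divisor d:
15^1 ≡ 15 (mod 149)
15^2 ≡ 76 (mod 149)
15^4 ≡ 114 (mod 149)
15^37 ≡ 44 (mod 149)
15^74 ≡ 148 (mod 149)
15^148 ≡ 1 (mod 149) ✓
Hence ord(15) = 148.

148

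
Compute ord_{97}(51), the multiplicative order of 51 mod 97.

32

Since 51 ∈ (Z/97Z)^×, its order divides φ(97) = 97 − 1 = 96 = 2^5 · 3.
Divisors of 96: 1, 2, 3, 4, 6, 8, 12, 16, 24, 32, 48, 96.
Check 51^d mod 97 for each divisor in increasing order:
51^1 ≡ 51
51^2 ≡ 79
51^3 ≡ 52
51^4 ≡ 33
51^6 ≡ 85
51^8 ≡ 22
51^12 ≡ 47
51^16 ≡ 96
51^24 ≡ 75
51^32 ≡ 1
The smallest such exponent is 32, so the order of 51 is 32.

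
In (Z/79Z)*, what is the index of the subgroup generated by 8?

ord(8) | φ(79) = 79 − 1 = 78 = 2 · 3 · 13.
Divisors of 78: 1, 2, 3, 6, 13, 26, 39, 78.
Evaluate successive powers at the divisors of 78:
8^1 ≡ 8
8^2 ≡ 64
8^3 ≡ 38
8^6 ≡ 22
8^13 ≡ 1
The order of 8 is 13, so the subgroup it generates has 13 elements.
Index = |(Z/79Z)^×| / |⟨8⟩| = 78 / 13 = 6.

6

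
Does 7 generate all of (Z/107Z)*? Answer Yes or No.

φ(107) = 107 − 1 = 106 = 2 · 53.
It suffices to check that the order of 7 is not a proper divisor of 106: compute 7^(106/q) for q ∈ {2, 53}.
7^53 ≡ 106 (mod 107)  [q = 2: ≢ 1 ✓]
7^2 ≡ 49 (mod 107)  [q = 53: ≢ 1 ✓]
All checks pass, so 7 has order 106 and is a primitive root modulo 107.

Yes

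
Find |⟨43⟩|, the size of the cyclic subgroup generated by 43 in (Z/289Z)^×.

The order of 43 must divide φ(289) = φ(17^2) = 17·(17−1) = 272 = 2^4 · 17.
Divisors of 272: 1, 2, 4, 8, 16, 17, 34, 68, 136, 272.
Compute 43^d (mod 289) for the divisors d until we hit 1:
43^1 ≡ 43
43^2 ≡ 115
43^4 ≡ 220
43^8 ≡ 137
43^16 ≡ 273
43^17 ≡ 179
43^34 ≡ 251
43^68 ≡ 288
43^136 ≡ 1
Hence ord(43) = 136.

136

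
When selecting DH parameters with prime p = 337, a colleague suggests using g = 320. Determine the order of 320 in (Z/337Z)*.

Since 320 ∈ (Z/337Z)^×, its order divides φ(337) = 337 − 1 = 336 = 2^4 · 3 · 7.
Divisors of 336: 1, 2, 3, 4, 6, 7, 8, 12, 14, 16, 21, 24, 28, 42, 48, 56, 84, 112, 168, 336.
Evaluate successive powers at the divisors of 336:
320^1 ≡ 320 (mod 337)
320^2 ≡ 289 (mod 337)
320^3 ≡ 142 (mod 337)
320^4 ≡ 282 (mod 337)
320^6 ≡ 281 (mod 337)
320^7 ≡ 278 (mod 337)
320^8 ≡ 329 (mod 337)
320^12 ≡ 103 (mod 337)
320^14 ≡ 111 (mod 337)
320^16 ≡ 64 (mod 337)
320^21 ≡ 191 (mod 337)
320^24 ≡ 162 (mod 337)
320^28 ≡ 189 (mod 337)
320^42 ≡ 85 (mod 337)
320^48 ≡ 295 (mod 337)
320^56 ≡ 336 (mod 337)
320^84 ≡ 148 (mod 337)
320^112 ≡ 1 (mod 337) ✓
Hence ord(320) = 112.

112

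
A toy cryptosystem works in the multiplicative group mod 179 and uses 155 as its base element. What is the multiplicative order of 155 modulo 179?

Since 155 ∈ (Z/179Z)^×, its order divides φ(179) = 179 − 1 = 178 = 2 · 89.
Divisors of 178: 1, 2, 89, 178.
Test each divisor d:
155^1 ≡ 155 (mod 179)
155^2 ≡ 39 (mod 179)
155^89 ≡ 1 (mod 179) ✓
The smallest such exponent is 89, so the order of 155 is 89.

89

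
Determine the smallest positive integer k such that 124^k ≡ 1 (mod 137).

136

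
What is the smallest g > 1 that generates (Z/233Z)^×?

φ(233) = 233 − 1 = 232 = 2^3 · 29.
Test candidates g = 2, 3, … against the prime factors q ∈ {2, 29} of φ(233): g is a generator iff g^(232/q) ≢ 1 for every such q.
g = 2: 2^116 ≡ 1 — hits 1, so not a primitive root.
g = 3: 3^116 ≡ 232; 3^8 ≡ 37 — none is 1, so 3 is a primitive root.
So 3 is the smallest generator of (Z/233Z)^×.

3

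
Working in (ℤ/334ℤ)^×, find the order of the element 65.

Since 65 ∈ (Z/334Z)^×, its order divides φ(334) = φ(2)·φ(167) = 1·166 = 166 = 2 · 83.
Divisors of 166: 1, 2, 83, 166.
Test each divisor d:
65^1 ≡ 65
65^2 ≡ 217
65^83 ≡ 1
The smallest such exponent is 83, so the order of 65 is 83.

83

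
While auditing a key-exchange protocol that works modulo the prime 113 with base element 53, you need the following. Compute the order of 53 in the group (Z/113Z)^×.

28

Since 53 ∈ (Z/113Z)^×, its order divides φ(113) = 113 − 1 = 112 = 2^4 · 7.
Divisors of 112: 1, 2, 4, 7, 8, 14, 16, 28, 56, 112.
Compute 53^d (mod 113) for the divisors d until we hit 1:
53^1 ≡ 53 (mod 113)
53^2 ≡ 97 (mod 113)
53^4 ≡ 30 (mod 113)
53^7 ≡ 98 (mod 113)
53^8 ≡ 109 (mod 113)
53^14 ≡ 112 (mod 113)
53^16 ≡ 16 (mod 113)
53^28 ≡ 1 (mod 113) ✓
The smallest such exponent is 28, so the order of 53 is 28.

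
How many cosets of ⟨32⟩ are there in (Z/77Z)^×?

ord(32) | φ(77) = φ(7·11) = (7−1)·(11−1) = 6·10 = 60 = 2^2 · 3 · 5.
Divisors of 60: 1, 2, 3, 4, 5, 6, 10, 12, 15, 20, 30, 60.
Test each divisor d:
32^1 ≡ 32
32^2 ≡ 23
32^3 ≡ 43
32^4 ≡ 67
32^5 ≡ 65
32^6 ≡ 1
Thus |⟨32⟩| = ord(32) = 6.
Index = |(Z/77Z)^×| / |⟨32⟩| = 60 / 6 = 10.

10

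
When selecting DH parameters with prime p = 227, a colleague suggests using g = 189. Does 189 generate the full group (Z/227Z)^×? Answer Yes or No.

No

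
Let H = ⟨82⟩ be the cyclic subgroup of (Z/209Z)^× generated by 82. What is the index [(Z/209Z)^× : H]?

The order of 82 must divide φ(209) = φ(11·19) = (11−1)·(19−1) = 10·18 = 180 = 2^2 · 3^2 · 5.
Divisors of 180: 1, 2, 3, 4, 5, 6, 9, 10, 12, 15, 18, 20, 30, 36, 45, 60, 90, 180.
Check 82^d mod 209 for each divisor in increasing order:
82^1 ≡ 82 (mod 209)
82^2 ≡ 36 (mod 209)
82^3 ≡ 26 (mod 209)
82^4 ≡ 42 (mod 209)
82^5 ≡ 100 (mod 209)
82^6 ≡ 49 (mod 209)
82^9 ≡ 20 (mod 209)
82^10 ≡ 177 (mod 209)
82^12 ≡ 102 (mod 209)
82^15 ≡ 144 (mod 209)
82^18 ≡ 191 (mod 209)
82^20 ≡ 188 (mod 209)
82^30 ≡ 45 (mod 209)
82^36 ≡ 115 (mod 209)
82^45 ≡ 1 (mod 209) ✓
So ord_209(82) = 45, hence |⟨82⟩| = 45.
The index is φ(209) / ord(82) = 180 / 45 = 4.

4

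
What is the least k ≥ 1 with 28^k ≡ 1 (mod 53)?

The order of 28 must divide φ(53) = 53 − 1 = 52 = 2^2 · 13.
Divisors of 52: 1, 2, 4, 13, 26, 52.
Test each divisor d:
28^1 ≡ 28
28^2 ≡ 42
28^4 ≡ 15
28^13 ≡ 1
Hence ord(28) = 13.

13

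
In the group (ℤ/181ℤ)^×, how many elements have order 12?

φ(181) = 181 − 1 = 180 = 2^2 · 3^2 · 5.
(Z/181Z)^× is cyclic (|G| = 180); a cyclic group of order m has exactly φ(d) elements of each order d | m, and none otherwise.
12 = 2^2 · 3 divides 180, and φ(12) = 4.

4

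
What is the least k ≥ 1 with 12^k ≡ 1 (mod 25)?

The order of 12 must divide φ(25) = φ(5^2) = 5·(5−1) = 20 = 2^2 · 5.
Divisors of 20: 1, 2, 4, 5, 10, 20.
Evaluate successive powers at the divisors of 20:
12^1 ≡ 12 (mod 25)
12^2 ≡ 19 (mod 25)
12^4 ≡ 11 (mod 25)
12^5 ≡ 7 (mod 25)
12^10 ≡ 24 (mod 25)
12^20 ≡ 1 (mod 25) ✓
The smallest such exponent is 20, so the order of 12 is 20.

20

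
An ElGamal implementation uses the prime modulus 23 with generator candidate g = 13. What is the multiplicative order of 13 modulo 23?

11

Since 13 ∈ (Z/23Z)^×, its order divides φ(23) = 23 − 1 = 22 = 2 · 11.
Divisors of 22: 1, 2, 11, 22.
Compute 13^d (mod 23) for the divisors d until we hit 1:
13^1 ≡ 13
13^2 ≡ 8
13^11 ≡ 1
The smallest such exponent is 11, so the order of 13 is 11.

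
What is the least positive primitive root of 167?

5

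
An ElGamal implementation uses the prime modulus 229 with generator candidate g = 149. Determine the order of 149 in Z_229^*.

Since 149 ∈ (Z/229Z)^×, its order divides φ(229) = 229 − 1 = 228 = 2^2 · 3 · 19.
Divisors of 228: 1, 2, 3, 4, 6, 12, 19, 38, 57, 76, 114, 228.
Compute 149^d (mod 229) for the divisors d until we hit 1:
149^1 ≡ 149
149^2 ≡ 217
149^3 ≡ 44
149^4 ≡ 144
149^6 ≡ 104
149^12 ≡ 53
149^19 ≡ 94
149^38 ≡ 134
149^57 ≡ 1
Hence ord(149) = 57.

57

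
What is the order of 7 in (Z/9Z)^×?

Since 7 ∈ (Z/9Z)^×, its order divides φ(9) = φ(3^2) = 3·(3−1) = 6 = 2 · 3.
Divisors of 6: 1, 2, 3, 6.
Check 7^d mod 9 for each divisor in increasing order:
7^1 ≡ 7
7^2 ≡ 4
7^3 ≡ 1
The smallest such exponent is 3, so the order of 7 is 3.

3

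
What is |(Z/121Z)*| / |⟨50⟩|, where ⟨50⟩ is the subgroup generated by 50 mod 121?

Since 50 ∈ (Z/121Z)^×, its order divides φ(121) = φ(11^2) = 11·(11−1) = 110 = 2 · 5 · 11.
Divisors of 110: 1, 2, 5, 10, 11, 22, 55, 110.
Test each divisor d:
50^1 ≡ 50 (mod 121)
50^2 ≡ 80 (mod 121)
50^5 ≡ 76 (mod 121)
50^10 ≡ 89 (mod 121)
50^11 ≡ 94 (mod 121)
50^22 ≡ 3 (mod 121)
50^55 ≡ 120 (mod 121)
50^110 ≡ 1 (mod 121) ✓
The order of 50 is 110, so the subgroup it generates has 110 elements.
[(Z/121Z)^× : ⟨50⟩] = 110/110 = 1.

1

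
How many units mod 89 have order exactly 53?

0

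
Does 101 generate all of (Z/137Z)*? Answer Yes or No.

No

φ(137) = 137 − 1 = 136 = 2^3 · 17.
Test 101^(136/q) mod 137 for each prime factor q of 136:
101^68 ≡ 1 (mod 137)  [q = 2: ≡ 1 ✗]
101^8 ≡ 16 (mod 137)  [q = 17: ≢ 1 ✓]
Since 101^68 ≡ 1, the order of 101 divides 68 < 136, so 101 is not a primitive root.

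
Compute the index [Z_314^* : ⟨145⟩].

Since 145 ∈ (Z/314Z)^×, its order divides φ(314) = φ(2)·φ(157) = 1·156 = 156 = 2^2 · 3 · 13.
Divisors of 156: 1, 2, 3, 4, 6, 12, 13, 26, 39, 52, 78, 156.
Test each divisor d:
145^1 ≡ 145
145^2 ≡ 301
145^3 ≡ 313
145^4 ≡ 169
145^6 ≡ 1
Thus |⟨145⟩| = ord(145) = 6.
Index = |(Z/314Z)^×| / |⟨145⟩| = 156 / 6 = 26.

26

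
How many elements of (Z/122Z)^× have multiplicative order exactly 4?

2

φ(122) = φ(2)·φ(61) = 1·60 = 60 = 2^2 · 3 · 5.
Since (Z/122Z)^× is cyclic of order 60, the number of elements of order d is φ(d) when d | 60 and 0 otherwise.
4 = 2^2 divides 60, and φ(4) = 2.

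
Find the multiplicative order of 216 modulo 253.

By Lagrange's theorem, ord_253(216) divides φ(253) = φ(11·23) = (11−1)·(23−1) = 10·22 = 220 = 2^2 · 5 · 11.
Divisors of 220: 1, 2, 4, 5, 10, 11, 20, 22, 44, 55, 110, 220.
Evaluate successive powers at the divisors of 220:
216^1 ≡ 216
216^2 ≡ 104
216^4 ≡ 190
216^5 ≡ 54
216^10 ≡ 133
216^11 ≡ 139
216^20 ≡ 232
216^22 ≡ 93
216^44 ≡ 47
216^55 ≡ 208
216^110 ≡ 1
Hence ord(216) = 110.

110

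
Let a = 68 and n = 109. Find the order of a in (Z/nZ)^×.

ord(68) | φ(109) = 109 − 1 = 108 = 2^2 · 3^3.
Divisors of 108: 1, 2, 3, 4, 6, 9, 12, 18, 27, 36, 54, 108.
Evaluate successive powers at the divisors of 108:
68^1 ≡ 68 (mod 109)
68^2 ≡ 46 (mod 109)
68^3 ≡ 76 (mod 109)
68^4 ≡ 45 (mod 109)
68^6 ≡ 108 (mod 109)
68^9 ≡ 33 (mod 109)
68^12 ≡ 1 (mod 109) ✓
Therefore the multiplicative order of 68 modulo 109 is 12.

12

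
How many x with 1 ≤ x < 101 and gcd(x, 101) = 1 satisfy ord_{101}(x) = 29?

φ(101) = 101 − 1 = 100 = 2^2 · 5^2.
Since (Z/101Z)^× is cyclic of order 100, the number of elements of order d is φ(d) when d | 100 and 0 otherwise.
29 does not divide 100, so no element of (Z/101Z)^× has order 29.

0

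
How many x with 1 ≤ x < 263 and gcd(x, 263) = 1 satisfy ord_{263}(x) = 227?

φ(263) = 263 − 1 = 262 = 2 · 131.
(Z/263Z)^× is cyclic (|G| = 262); a cyclic group of order m has exactly φ(d) elements of each order d | m, and none otherwise.
Since 227 ∤ 262, the count is 0.

0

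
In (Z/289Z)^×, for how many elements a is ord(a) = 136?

64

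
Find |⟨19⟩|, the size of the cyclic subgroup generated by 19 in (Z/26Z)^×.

12

ord(19) | φ(26) = φ(2)·φ(13) = 1·12 = 12 = 2^2 · 3.
Divisors of 12: 1, 2, 3, 4, 6, 12.
Test each divisor d:
19^1 ≡ 19
19^2 ≡ 23
19^3 ≡ 21
19^4 ≡ 9
19^6 ≡ 25
19^12 ≡ 1
So ord_26(19) = 12.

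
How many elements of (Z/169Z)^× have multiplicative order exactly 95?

φ(169) = φ(13^2) = 13·(13−1) = 156 = 2^2 · 3 · 13.
In a cyclic group of order 156, there are φ(d) elements of order d for each divisor d of 156, and zero for non-divisors.
95 does not divide 156, so no element of (Z/169Z)^× has order 95.

0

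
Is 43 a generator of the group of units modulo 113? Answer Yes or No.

φ(113) = 113 − 1 = 112 = 2^4 · 7.
An element g generates (Z/113Z)^× iff g^(112/q) ≢ 1 (mod 113) for each prime q ∈ {2, 7}.
43^56 ≡ 112 (mod 113)  [q = 2: ≢ 1 ✓]
43^16 ≡ 109 (mod 113)  [q = 7: ≢ 1 ✓]
Every test exponent gives a nontrivial residue, hence 43 generates the full group.

Yes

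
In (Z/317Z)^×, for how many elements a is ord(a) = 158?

78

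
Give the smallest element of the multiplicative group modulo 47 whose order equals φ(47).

5

φ(47) = 47 − 1 = 46 = 2 · 23.
Test candidates g = 2, 3, … against the prime factors q ∈ {2, 23} of φ(47): g is a generator iff g^(46/q) ≢ 1 for every such q.
g = 2: 2^23 ≡ 1 — hits 1, so not a primitive root.
g = 3: 3^23 ≡ 1 — hits 1, so not a primitive root.
g = 4: 4^23 ≡ 1 — hits 1, so not a primitive root.
g = 5: 5^23 ≡ 46; 5^2 ≡ 25 — none is 1, so 5 is a primitive root.
The smallest primitive root modulo 47 is 5.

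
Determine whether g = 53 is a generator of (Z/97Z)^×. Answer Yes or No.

No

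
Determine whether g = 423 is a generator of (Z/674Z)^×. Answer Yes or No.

φ(674) = φ(2)·φ(337) = 1·336 = 336 = 2^4 · 3 · 7.
Test 423^(336/q) mod 674 for each prime factor q of 336:
423^168 ≡ 1 (mod 674)  [q = 2: ≡ 1 ✗]
423^112 ≡ 465 (mod 674)  [q = 3: ≢ 1 ✓]
423^48 ≡ 79 (mod 674)  [q = 7: ≢ 1 ✓]
423^168 ≡ 1 shows ord(423) | 168, strictly less than φ(674); not a primitive root.

No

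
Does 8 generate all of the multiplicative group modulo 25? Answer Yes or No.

Yes

φ(25) = φ(5^2) = 5·(5−1) = 20 = 2^2 · 5.
An element g generates (Z/25Z)^× iff g^(20/q) ≢ 1 (mod 25) for each prime q ∈ {2, 5}.
8^10 ≡ 24 (mod 25)  [q = 2: ≢ 1 ✓]
8^4 ≡ 21 (mod 25)  [q = 5: ≢ 1 ✓]
Every test exponent gives a nontrivial residue, hence 8 generates the full group.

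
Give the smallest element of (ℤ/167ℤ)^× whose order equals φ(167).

5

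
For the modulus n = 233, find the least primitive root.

3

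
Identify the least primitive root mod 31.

φ(31) = 31 − 1 = 30 = 2 · 3 · 5.
g is a primitive root iff g^(30/q) ≢ 1 (mod 31) for each prime q ∈ {2, 3, 5}.
g = 2: 2^15 ≡ 1 — hits 1, so not a primitive root.
g = 3: 3^15 ≡ 30; 3^10 ≡ 25; 3^6 ≡ 16 — none is 1, so 3 is a primitive root.
So 3 is the smallest generator of (Z/31Z)^×.

3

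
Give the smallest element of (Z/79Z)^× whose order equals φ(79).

3

φ(79) = 79 − 1 = 78 = 2 · 3 · 13.
Test candidates g = 2, 3, … against the prime factors q ∈ {2, 3, 13} of φ(79): g is a generator iff g^(78/q) ≢ 1 for every such q.
g = 2: 2^39 ≡ 1 — hits 1, so not a primitive root.
g = 3: 3^39 ≡ 78; 3^26 ≡ 23; 3^6 ≡ 18 — none is 1, so 3 is a primitive root.
Hence the least primitive root of 79 is 3.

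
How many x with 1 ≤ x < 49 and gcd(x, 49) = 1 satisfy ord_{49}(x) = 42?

12

φ(49) = φ(7^2) = 7·(7−1) = 42 = 2 · 3 · 7.
Since (Z/49Z)^× is cyclic of order 42, the number of elements of order d is φ(d) when d | 42 and 0 otherwise.
42 = 2 · 3 · 7 divides 42, and φ(42) = 12.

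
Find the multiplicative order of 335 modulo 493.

112

The order of 335 must divide φ(493) = φ(17·29) = (17−1)·(29−1) = 16·28 = 448 = 2^6 · 7.
Divisors of 448: 1, 2, 4, 7, 8, 14, 16, 28, 32, 56, 64, 112, 224, 448.
Evaluate successive powers at the divisors of 448:
335^1 ≡ 335 (mod 493)
335^2 ≡ 314 (mod 493)
335^4 ≡ 489 (mod 493)
335^7 ≡ 262 (mod 493)
335^8 ≡ 16 (mod 493)
335^14 ≡ 117 (mod 493)
335^16 ≡ 256 (mod 493)
335^28 ≡ 378 (mod 493)
335^32 ≡ 460 (mod 493)
335^56 ≡ 407 (mod 493)
335^64 ≡ 103 (mod 493)
335^112 ≡ 1 (mod 493) ✓
The smallest such exponent is 112, so the order of 335 is 112.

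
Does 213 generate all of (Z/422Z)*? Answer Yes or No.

Yes

φ(422) = φ(2)·φ(211) = 1·210 = 210 = 2 · 3 · 5 · 7.
It suffices to check that the order of 213 is not a proper divisor of 210: compute 213^(210/q) for q ∈ {2, 3, 5, 7}.
213^105 ≡ 421 (mod 422)  [q = 2: ≢ 1 ✓]
213^70 ≡ 407 (mod 422)  [q = 3: ≢ 1 ✓]
213^42 ≡ 107 (mod 422)  [q = 5: ≢ 1 ✓]
213^30 ≡ 171 (mod 422)  [q = 7: ≢ 1 ✓]
All checks pass, so 213 has order 210 and is a primitive root modulo 422.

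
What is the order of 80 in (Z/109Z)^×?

Since 80 ∈ (Z/109Z)^×, its order divides φ(109) = 109 − 1 = 108 = 2^2 · 3^3.
Divisors of 108: 1, 2, 3, 4, 6, 9, 12, 18, 27, 36, 54, 108.
Test each divisor d:
80^1 ≡ 80 (mod 109)
80^2 ≡ 78 (mod 109)
80^3 ≡ 27 (mod 109)
80^4 ≡ 89 (mod 109)
80^6 ≡ 75 (mod 109)
80^9 ≡ 63 (mod 109)
80^12 ≡ 66 (mod 109)
80^18 ≡ 45 (mod 109)
80^27 ≡ 1 (mod 109) ✓
The smallest such exponent is 27, so the order of 80 is 27.

27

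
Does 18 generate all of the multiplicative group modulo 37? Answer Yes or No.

φ(37) = 37 − 1 = 36 = 2^2 · 3^2.
It suffices to check that the order of 18 is not a proper divisor of 36: compute 18^(36/q) for q ∈ {2, 3}.
18^18 ≡ 36 (mod 37)  [q = 2: ≢ 1 ✓]
18^12 ≡ 10 (mod 37)  [q = 3: ≢ 1 ✓]
All checks pass, so 18 has order 36 and is a primitive root modulo 37.

Yes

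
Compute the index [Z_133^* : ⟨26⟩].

18

ord(26) | φ(133) = φ(7·19) = (7−1)·(19−1) = 6·18 = 108 = 2^2 · 3^3.
Divisors of 108: 1, 2, 3, 4, 6, 9, 12, 18, 27, 36, 54, 108.
Compute 26^d (mod 133) for the divisors d until we hit 1:
26^1 ≡ 26 (mod 133)
26^2 ≡ 11 (mod 133)
26^3 ≡ 20 (mod 133)
26^4 ≡ 121 (mod 133)
26^6 ≡ 1 (mod 133) ✓
So ord_133(26) = 6, hence |⟨26⟩| = 6.
The index is φ(133) / ord(26) = 108 / 6 = 18.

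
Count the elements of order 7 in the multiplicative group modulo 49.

φ(49) = φ(7^2) = 7·(7−1) = 42 = 2 · 3 · 7.
(Z/49Z)^× is cyclic (|G| = 42); a cyclic group of order m has exactly φ(d) elements of each order d | m, and none otherwise.
7 | 42, and φ(7) = 7 − 1 = 6.

6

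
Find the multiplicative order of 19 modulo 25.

10

ord(19) | φ(25) = φ(5^2) = 5·(5−1) = 20 = 2^2 · 5.
Divisors of 20: 1, 2, 4, 5, 10, 20.
Check 19^d mod 25 for each divisor in increasing order:
19^1 ≡ 19 (mod 25)
19^2 ≡ 11 (mod 25)
19^4 ≡ 21 (mod 25)
19^5 ≡ 24 (mod 25)
19^10 ≡ 1 (mod 25) ✓
The smallest such exponent is 10, so the order of 19 is 10.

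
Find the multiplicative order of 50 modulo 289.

34

The order of 50 must divide φ(289) = φ(17^2) = 17·(17−1) = 272 = 2^4 · 17.
Divisors of 272: 1, 2, 4, 8, 16, 17, 34, 68, 136, 272.
Test each divisor d:
50^1 ≡ 50 (mod 289)
50^2 ≡ 188 (mod 289)
50^4 ≡ 86 (mod 289)
50^8 ≡ 171 (mod 289)
50^16 ≡ 52 (mod 289)
50^17 ≡ 288 (mod 289)
50^34 ≡ 1 (mod 289) ✓
So ord_289(50) = 34.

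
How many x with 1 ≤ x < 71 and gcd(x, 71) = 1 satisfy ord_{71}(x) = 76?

φ(71) = 71 − 1 = 70 = 2 · 5 · 7.
Since (Z/71Z)^× is cyclic of order 70, the number of elements of order d is φ(d) when d | 70 and 0 otherwise.
76 does not divide 70, so no element of (Z/71Z)^× has order 76.

0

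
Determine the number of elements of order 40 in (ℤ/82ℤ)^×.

16

φ(82) = φ(2)·φ(41) = 1·40 = 40 = 2^3 · 5.
(Z/82Z)^× is cyclic (|G| = 40); a cyclic group of order m has exactly φ(d) elements of each order d | m, and none otherwise.
40 = 2^3 · 5 divides 40, and φ(40) = 16.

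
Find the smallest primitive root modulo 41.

6

φ(41) = 41 − 1 = 40 = 2^3 · 5.
g is a primitive root iff g^(40/q) ≢ 1 (mod 41) for each prime q ∈ {2, 5}.
g = 2: 2^20 ≡ 1 — hits 1, so not a primitive root.
g = 3: 3^20 ≡ 40; 3^8 ≡ 1 — hits 1, so not a primitive root.
g = 4: 4^20 ≡ 1 — hits 1, so not a primitive root.
g = 5: 5^20 ≡ 1 — hits 1, so not a primitive root.
g = 6: 6^20 ≡ 40; 6^8 ≡ 10 — none is 1, so 6 is a primitive root.
Hence the least primitive root of 41 is 6.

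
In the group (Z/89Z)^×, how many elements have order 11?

10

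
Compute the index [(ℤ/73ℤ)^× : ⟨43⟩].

3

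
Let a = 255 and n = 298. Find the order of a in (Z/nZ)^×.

148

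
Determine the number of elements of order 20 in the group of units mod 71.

φ(71) = 71 − 1 = 70 = 2 · 5 · 7.
(Z/71Z)^× is cyclic (|G| = 70); a cyclic group of order m has exactly φ(d) elements of each order d | m, and none otherwise.
20 does not divide 70, so no element of (Z/71Z)^× has order 20.

0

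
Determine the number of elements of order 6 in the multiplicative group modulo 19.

φ(19) = 19 − 1 = 18 = 2 · 3^2.
(Z/19Z)^× is cyclic (|G| = 18); a cyclic group of order m has exactly φ(d) elements of each order d | m, and none otherwise.
6 = 2 · 3 divides 18, and φ(6) = 2.

2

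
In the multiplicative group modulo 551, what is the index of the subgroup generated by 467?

The order of 467 must divide φ(551) = φ(19·29) = (19−1)·(29−1) = 18·28 = 504 = 2^3 · 3^2 · 7.
Divisors of 504: 1, 2, 3, 4, 6, 7, 8, 9, 12, 14, 18, 21, 24, 28, 36, 42, 56, 63, 72, 84, 126, 168, 252, 504.
Compute 467^d (mod 551) for the divisors d until we hit 1:
467^1 ≡ 467 (mod 551)
467^2 ≡ 444 (mod 551)
467^3 ≡ 172 (mod 551)
467^4 ≡ 429 (mod 551)
467^6 ≡ 381 (mod 551)
467^7 ≡ 505 (mod 551)
467^8 ≡ 7 (mod 551)
467^9 ≡ 514 (mod 551)
467^12 ≡ 248 (mod 551)
467^14 ≡ 463 (mod 551)
467^18 ≡ 267 (mod 551)
467^21 ≡ 191 (mod 551)
467^24 ≡ 343 (mod 551)
467^28 ≡ 30 (mod 551)
467^36 ≡ 210 (mod 551)
467^42 ≡ 115 (mod 551)
467^56 ≡ 349 (mod 551)
467^63 ≡ 476 (mod 551)
467^72 ≡ 20 (mod 551)
467^84 ≡ 1 (mod 551) ✓
The order of 467 is 84, so the subgroup it generates has 84 elements.
The index is φ(551) / ord(467) = 504 / 84 = 6.

6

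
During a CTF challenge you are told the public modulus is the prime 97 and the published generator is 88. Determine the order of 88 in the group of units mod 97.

24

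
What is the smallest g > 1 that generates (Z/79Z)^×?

φ(79) = 79 − 1 = 78 = 2 · 3 · 13.
g is a primitive root iff g^(78/q) ≢ 1 (mod 79) for each prime q ∈ {2, 3, 13}.
g = 2: 2^39 ≡ 1 — hits 1, so not a primitive root.
g = 3: 3^39 ≡ 78; 3^26 ≡ 23; 3^6 ≡ 18 — none is 1, so 3 is a primitive root.
The smallest primitive root modulo 79 is 3.

3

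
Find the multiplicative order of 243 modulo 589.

ord(243) | φ(589) = φ(19·31) = (19−1)·(31−1) = 18·30 = 540 = 2^2 · 3^3 · 5.
Divisors of 540: 1, 2, 3, 4, 5, 6, 9, 10, 12, 15, 18, 20, 27, 30, 36, 45, 54, 60, 90, 108, 135, 180, 270, 540.
Check 243^d mod 589 for each divisor in increasing order:
243^1 ≡ 243
243^2 ≡ 149
243^3 ≡ 278
243^4 ≡ 408
243^5 ≡ 192
243^6 ≡ 125
243^9 ≡ 588
243^10 ≡ 346
243^12 ≡ 311
243^15 ≡ 464
243^18 ≡ 1
Therefore the multiplicative order of 243 modulo 589 is 18.

18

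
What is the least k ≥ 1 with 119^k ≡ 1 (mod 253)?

55

ord(119) | φ(253) = φ(11·23) = (11−1)·(23−1) = 10·22 = 220 = 2^2 · 5 · 11.
Divisors of 220: 1, 2, 4, 5, 10, 11, 20, 22, 44, 55, 110, 220.
Evaluate successive powers at the divisors of 220:
119^1 ≡ 119 (mod 253)
119^2 ≡ 246 (mod 253)
119^4 ≡ 49 (mod 253)
119^5 ≡ 12 (mod 253)
119^10 ≡ 144 (mod 253)
119^11 ≡ 185 (mod 253)
119^20 ≡ 243 (mod 253)
119^22 ≡ 70 (mod 253)
119^44 ≡ 93 (mod 253)
119^55 ≡ 1 (mod 253) ✓
Therefore the multiplicative order of 119 modulo 253 is 55.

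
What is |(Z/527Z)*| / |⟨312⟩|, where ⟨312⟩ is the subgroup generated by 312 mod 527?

6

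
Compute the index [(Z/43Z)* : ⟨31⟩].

Since 31 ∈ (Z/43Z)^×, its order divides φ(43) = 43 − 1 = 42 = 2 · 3 · 7.
Divisors of 42: 1, 2, 3, 6, 7, 14, 21, 42.
Compute 31^d (mod 43) for the divisors d until we hit 1:
31^1 ≡ 31
31^2 ≡ 15
31^3 ≡ 35
31^6 ≡ 21
31^7 ≡ 6
31^14 ≡ 36
31^21 ≡ 1
So ord_43(31) = 21, hence |⟨31⟩| = 21.
[(Z/43Z)^× : ⟨31⟩] = 42/21 = 2.

2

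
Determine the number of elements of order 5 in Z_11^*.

4

φ(11) = 11 − 1 = 10 = 2 · 5.
In a cyclic group of order 10, there are φ(d) elements of order d for each divisor d of 10, and zero for non-divisors.
5 | 10, and φ(5) = 5 − 1 = 4.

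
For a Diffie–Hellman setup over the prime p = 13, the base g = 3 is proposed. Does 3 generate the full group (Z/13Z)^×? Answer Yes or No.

No

φ(13) = 13 − 1 = 12 = 2^2 · 3.
An element g generates (Z/13Z)^× iff g^(12/q) ≢ 1 (mod 13) for each prime q ∈ {2, 3}.
3^6 ≡ 1 (mod 13)  [q = 2: ≡ 1 ✗]
3^4 ≡ 3 (mod 13)  [q = 3: ≢ 1 ✓]
3^6 ≡ 1 shows ord(3) | 6, strictly less than φ(13); not a primitive root.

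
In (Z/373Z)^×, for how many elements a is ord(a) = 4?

φ(373) = 373 − 1 = 372 = 2^2 · 3 · 31.
In a cyclic group of order 372, there are φ(d) elements of order d for each divisor d of 372, and zero for non-divisors.
4 = 2^2 divides 372, and φ(4) = 2.

2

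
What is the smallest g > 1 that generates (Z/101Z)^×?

2

φ(101) = 101 − 1 = 100 = 2^2 · 5^2.
Test candidates g = 2, 3, … against the prime factors q ∈ {2, 5} of φ(101): g is a generator iff g^(100/q) ≢ 1 for every such q.
g = 2: 2^50 ≡ 100; 2^20 ≡ 95 — none is 1, so 2 is a primitive root.
Hence the least primitive root of 101 is 2.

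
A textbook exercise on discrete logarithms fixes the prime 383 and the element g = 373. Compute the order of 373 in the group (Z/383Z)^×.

By Lagrange's theorem, ord_383(373) divides φ(383) = 383 − 1 = 382 = 2 · 191.
Divisors of 382: 1, 2, 191, 382.
Compute 373^d (mod 383) for the divisors d until we hit 1:
373^1 ≡ 373 (mod 383)
373^2 ≡ 100 (mod 383)
373^191 ≡ 1 (mod 383) ✓
The smallest such exponent is 191, so the order of 373 is 191.

191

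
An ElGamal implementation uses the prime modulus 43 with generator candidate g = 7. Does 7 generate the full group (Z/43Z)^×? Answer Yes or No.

No

φ(43) = 43 − 1 = 42 = 2 · 3 · 7.
It suffices to check that the order of 7 is not a proper divisor of 42: compute 7^(42/q) for q ∈ {2, 3, 7}.
7^21 ≡ 42 (mod 43)  [q = 2: ≢ 1 ✓]
7^14 ≡ 6 (mod 43)  [q = 3: ≢ 1 ✓]
7^6 ≡ 1 (mod 43)  [q = 7: ≡ 1 ✗]
The check at q = 7 fails, so 7 generates a proper subgroup.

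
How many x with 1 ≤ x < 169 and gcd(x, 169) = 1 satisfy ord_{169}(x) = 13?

12

φ(169) = φ(13^2) = 13·(13−1) = 156 = 2^2 · 3 · 13.
In a cyclic group of order 156, there are φ(d) elements of order d for each divisor d of 156, and zero for non-divisors.
13 | 156, and φ(13) = 13 − 1 = 12.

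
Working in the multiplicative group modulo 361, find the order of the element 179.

ord(179) | φ(361) = φ(19^2) = 19·(19−1) = 342 = 2 · 3^2 · 19.
Divisors of 342: 1, 2, 3, 6, 9, 18, 19, 38, 57, 114, 171, 342.
Evaluate successive powers at the divisors of 342:
179^1 ≡ 179 (mod 361)
179^2 ≡ 273 (mod 361)
179^3 ≡ 132 (mod 361)
179^6 ≡ 96 (mod 361)
179^9 ≡ 37 (mod 361)
179^18 ≡ 286 (mod 361)
179^19 ≡ 293 (mod 361)
179^38 ≡ 292 (mod 361)
179^57 ≡ 360 (mod 361)
179^114 ≡ 1 (mod 361) ✓
Therefore the multiplicative order of 179 modulo 361 is 114.

114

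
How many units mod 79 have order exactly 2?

1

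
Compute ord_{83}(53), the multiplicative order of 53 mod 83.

The order of 53 must divide φ(83) = 83 − 1 = 82 = 2 · 41.
Divisors of 82: 1, 2, 41, 82.
Check 53^d mod 83 for each divisor in increasing order:
53^1 ≡ 53 (mod 83)
53^2 ≡ 70 (mod 83)
53^41 ≡ 82 (mod 83)
53^82 ≡ 1 (mod 83) ✓
So ord_83(53) = 82.

82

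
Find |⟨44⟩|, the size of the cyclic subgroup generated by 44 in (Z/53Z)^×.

The order of 44 must divide φ(53) = 53 − 1 = 52 = 2^2 · 13.
Divisors of 52: 1, 2, 4, 13, 26, 52.
Compute 44^d (mod 53) for the divisors d until we hit 1:
44^1 ≡ 44 (mod 53)
44^2 ≡ 28 (mod 53)
44^4 ≡ 42 (mod 53)
44^13 ≡ 1 (mod 53) ✓
So ord_53(44) = 13.

13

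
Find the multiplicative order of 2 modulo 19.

Since 2 ∈ (Z/19Z)^×, its order divides φ(19) = 19 − 1 = 18 = 2 · 3^2.
Divisors of 18: 1, 2, 3, 6, 9, 18.
Check 2^d mod 19 for each divisor in increasing order:
2^1 ≡ 2 (mod 19)
2^2 ≡ 4 (mod 19)
2^3 ≡ 8 (mod 19)
2^6 ≡ 7 (mod 19)
2^9 ≡ 18 (mod 19)
2^18 ≡ 1 (mod 19) ✓
The smallest such exponent is 18, so the order of 2 is 18.

18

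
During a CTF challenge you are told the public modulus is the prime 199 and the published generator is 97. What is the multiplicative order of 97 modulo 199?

ord(97) | φ(199) = 199 − 1 = 198 = 2 · 3^2 · 11.
Divisors of 198: 1, 2, 3, 6, 9, 11, 18, 22, 33, 66, 99, 198.
Evaluate successive powers at the divisors of 198:
97^1 ≡ 97 (mod 199)
97^2 ≡ 56 (mod 199)
97^3 ≡ 59 (mod 199)
97^6 ≡ 98 (mod 199)
97^9 ≡ 11 (mod 199)
97^11 ≡ 19 (mod 199)
97^18 ≡ 121 (mod 199)
97^22 ≡ 162 (mod 199)
97^33 ≡ 93 (mod 199)
97^66 ≡ 92 (mod 199)
97^99 ≡ 198 (mod 199)
97^198 ≡ 1 (mod 199) ✓
The smallest such exponent is 198, so the order of 97 is 198.

198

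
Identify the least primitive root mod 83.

2

φ(83) = 83 − 1 = 82 = 2 · 41.
g is a primitive root iff g^(82/q) ≢ 1 (mod 83) for each prime q ∈ {2, 41}.
g = 2: 2^41 ≡ 82; 2^2 ≡ 4 — none is 1, so 2 is a primitive root.
Hence the least primitive root of 83 is 2.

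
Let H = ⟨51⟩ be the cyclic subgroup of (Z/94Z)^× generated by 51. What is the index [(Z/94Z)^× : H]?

ord(51) | φ(94) = φ(2)·φ(47) = 1·46 = 46 = 2 · 23.
Divisors of 46: 1, 2, 23, 46.
Evaluate successive powers at the divisors of 46:
51^1 ≡ 51
51^2 ≡ 63
51^23 ≡ 1
Thus |⟨51⟩| = ord(51) = 23.
The index is φ(94) / ord(51) = 46 / 23 = 2.

2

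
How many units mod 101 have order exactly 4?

2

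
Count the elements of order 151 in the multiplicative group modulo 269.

0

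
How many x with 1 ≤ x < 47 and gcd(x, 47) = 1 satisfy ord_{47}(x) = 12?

φ(47) = 47 − 1 = 46 = 2 · 23.
In a cyclic group of order 46, there are φ(d) elements of order d for each divisor d of 46, and zero for non-divisors.
12 does not divide 46, so no element of (Z/47Z)^× has order 12.

0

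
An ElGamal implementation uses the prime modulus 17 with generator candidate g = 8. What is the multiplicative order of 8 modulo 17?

Since 8 ∈ (Z/17Z)^×, its order divides φ(17) = 17 − 1 = 16 = 2^4.
Divisors of 16: 1, 2, 4, 8, 16.
Test each divisor d:
8^1 ≡ 8 (mod 17)
8^2 ≡ 13 (mod 17)
8^4 ≡ 16 (mod 17)
8^8 ≡ 1 (mod 17) ✓
Hence ord(8) = 8.

8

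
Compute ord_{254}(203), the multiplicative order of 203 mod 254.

ord(203) | φ(254) = φ(2)·φ(127) = 1·126 = 126 = 2 · 3^2 · 7.
Divisors of 126: 1, 2, 3, 6, 7, 9, 14, 18, 21, 42, 63, 126.
Evaluate successive powers at the divisors of 126:
203^1 ≡ 203
203^2 ≡ 61
203^3 ≡ 191
203^6 ≡ 159
203^7 ≡ 19
203^9 ≡ 143
203^14 ≡ 107
203^18 ≡ 129
203^21 ≡ 1
Therefore the multiplicative order of 203 modulo 254 is 21.

21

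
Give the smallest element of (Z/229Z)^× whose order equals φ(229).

6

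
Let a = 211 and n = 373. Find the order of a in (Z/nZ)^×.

By Lagrange's theorem, ord_373(211) divides φ(373) = 373 − 1 = 372 = 2^2 · 3 · 31.
Divisors of 372: 1, 2, 3, 4, 6, 12, 31, 62, 93, 124, 186, 372.
Compute 211^d (mod 373) for the divisors d until we hit 1:
211^1 ≡ 211
211^2 ≡ 134
211^3 ≡ 299
211^4 ≡ 52
211^6 ≡ 254
211^12 ≡ 360
211^31 ≡ 200
211^62 ≡ 89
211^93 ≡ 269
211^124 ≡ 88
211^186 ≡ 372
211^372 ≡ 1
The smallest such exponent is 372, so the order of 211 is 372.

372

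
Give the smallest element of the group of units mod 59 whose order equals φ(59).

2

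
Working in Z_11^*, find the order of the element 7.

10

ord(7) | φ(11) = 11 − 1 = 10 = 2 · 5.
Divisors of 10: 1, 2, 5, 10.
Check 7^d mod 11 for each divisor in increasing order:
7^1 ≡ 7 (mod 11)
7^2 ≡ 5 (mod 11)
7^5 ≡ 10 (mod 11)
7^10 ≡ 1 (mod 11) ✓
So ord_11(7) = 10.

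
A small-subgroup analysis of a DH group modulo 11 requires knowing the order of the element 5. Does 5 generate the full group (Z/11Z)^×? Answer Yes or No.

No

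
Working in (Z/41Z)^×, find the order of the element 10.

By Lagrange's theorem, ord_41(10) divides φ(41) = 41 − 1 = 40 = 2^3 · 5.
Divisors of 40: 1, 2, 4, 5, 8, 10, 20, 40.
Check 10^d mod 41 for each divisor in increasing order:
10^1 ≡ 10 (mod 41)
10^2 ≡ 18 (mod 41)
10^4 ≡ 37 (mod 41)
10^5 ≡ 1 (mod 41) ✓
Hence ord(10) = 5.

5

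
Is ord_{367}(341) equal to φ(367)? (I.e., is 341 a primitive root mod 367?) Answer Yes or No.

Yes

φ(367) = 367 − 1 = 366 = 2 · 3 · 61.
341 is a primitive root mod 367 iff 341^(φ(367)/q) ≢ 1 for every prime q | φ(367), i.e. q ∈ {2, 3, 61}.
341^183 ≡ 366 (mod 367)  [q = 2: ≢ 1 ✓]
341^122 ≡ 83 (mod 367)  [q = 3: ≢ 1 ✓]
341^6 ≡ 132 (mod 367)  [q = 61: ≢ 1 ✓]
All checks pass, so 341 has order 366 and is a primitive root modulo 367.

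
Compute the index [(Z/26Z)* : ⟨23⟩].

2

ord(23) | φ(26) = φ(2)·φ(13) = 1·12 = 12 = 2^2 · 3.
Divisors of 12: 1, 2, 3, 4, 6, 12.
Test each divisor d:
23^1 ≡ 23
23^2 ≡ 9
23^3 ≡ 25
23^4 ≡ 3
23^6 ≡ 1
Thus |⟨23⟩| = ord(23) = 6.
The index is φ(26) / ord(23) = 12 / 6 = 2.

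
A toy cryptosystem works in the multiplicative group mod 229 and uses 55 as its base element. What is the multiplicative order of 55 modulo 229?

57

The order of 55 must divide φ(229) = 229 − 1 = 228 = 2^2 · 3 · 19.
Divisors of 228: 1, 2, 3, 4, 6, 12, 19, 38, 57, 76, 114, 228.
Test each divisor d:
55^1 ≡ 55 (mod 229)
55^2 ≡ 48 (mod 229)
55^3 ≡ 121 (mod 229)
55^4 ≡ 14 (mod 229)
55^6 ≡ 214 (mod 229)
55^12 ≡ 225 (mod 229)
55^19 ≡ 94 (mod 229)
55^38 ≡ 134 (mod 229)
55^57 ≡ 1 (mod 229) ✓
Therefore the multiplicative order of 55 modulo 229 is 57.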